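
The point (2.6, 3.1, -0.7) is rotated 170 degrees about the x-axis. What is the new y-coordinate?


Rotation about x-axis: y' = y*cos(theta) - z*sin(theta)
= 3.1 * -0.9848 - -0.7 * 0.1736
= -2.9314


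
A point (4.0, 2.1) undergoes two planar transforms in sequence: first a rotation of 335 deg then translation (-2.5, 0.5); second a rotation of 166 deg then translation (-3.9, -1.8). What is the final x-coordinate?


After transform 1:
x1 = cos(335)*4.0 - sin(335)*2.1 + -2.5 = 2.0127
y1 = sin(335)*4.0 + cos(335)*2.1 + 0.5 = 0.7128
After transform 2:
x2 = cos(166)*2.0127 - sin(166)*0.7128 + -3.9
= -6.0254


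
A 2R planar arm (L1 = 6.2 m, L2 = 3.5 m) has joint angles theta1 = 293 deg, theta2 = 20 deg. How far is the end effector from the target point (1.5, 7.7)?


End effector via forward kinematics:
x = L1*cos(t1) + L2*cos(t1+t2) = 4.8095
y = L1*sin(t1) + L2*sin(t1+t2) = -8.2669
Distance to target:
d = sqrt((1.5 - 4.8095)^2 + (7.7 - -8.2669)^2)
= sqrt(10.953 + 254.9409)
= 16.3063 m


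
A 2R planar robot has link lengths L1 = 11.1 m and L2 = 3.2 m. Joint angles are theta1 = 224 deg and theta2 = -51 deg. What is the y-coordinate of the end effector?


Convert angles to radians: theta1 = 3.9095, theta2 = -0.8901
y = L1*sin(theta1) + L2*sin(theta1+theta2)
y = -7.7107 + 0.39
y = -7.3207


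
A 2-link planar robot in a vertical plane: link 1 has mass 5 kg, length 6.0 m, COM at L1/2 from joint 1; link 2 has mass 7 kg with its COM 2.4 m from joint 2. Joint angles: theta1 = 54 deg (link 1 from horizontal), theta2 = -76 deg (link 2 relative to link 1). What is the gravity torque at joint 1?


Horizontal distance from joint 1 to link-1 COM:
  x_c1 = (L1/2)*cos(t1) = 3.0 * 0.5878 = 1.7634 m
Horizontal distance from joint 1 to link-2 COM:
  x_c2 = L1*cos(t1) + Lc2*cos(t1+t2)
       = 6.0*0.5878 + 2.4*0.9272 = 5.752 m
tau1 = m1*g*x_c1 + m2*g*x_c2
     = 5*9.81*1.7634 + 7*9.81*5.752
     = 86.4926 + 394.9866
     = 481.4792 Nm


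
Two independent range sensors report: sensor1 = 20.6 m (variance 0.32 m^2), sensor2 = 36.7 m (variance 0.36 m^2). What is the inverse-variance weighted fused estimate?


w1 = (1/var1) / (1/var1 + 1/var2)
   = 3.125 / (3.125 + 2.7778) = 0.5294
w2 = 1 - w1 = 0.4706
fused = w1*s1 + w2*s2 = 10.9059 + 17.2706
= 28.1765 m


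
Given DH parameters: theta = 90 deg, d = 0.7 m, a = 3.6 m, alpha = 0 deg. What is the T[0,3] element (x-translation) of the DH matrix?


T[0,3] = a * cos(theta)
= 3.6 * cos(90 deg)
= 3.6 * 0.0
= 0.0


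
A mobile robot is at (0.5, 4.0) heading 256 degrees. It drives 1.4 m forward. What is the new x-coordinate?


x_new = x0 + d*cos(theta)
= 0.5 + 1.4*cos(256)
= 0.5 + -0.3387
= 0.1613


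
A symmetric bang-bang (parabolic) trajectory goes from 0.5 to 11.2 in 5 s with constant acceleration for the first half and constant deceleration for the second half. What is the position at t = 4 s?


Symmetric rest-to-rest: each phase covers (pf-p0)/2 in time T/2. 0.5*a*(T/2)^2 = (pf-p0)/2 => a = 4*(pf-p0)/T^2
a = 4*(11.2-0.5)/5^2 = 1.712
t = 4 is in the deceleration phase (t > T/2).
p = pf - 0.5*a*(T-t)^2 = 11.2 - 0.5*1.712*1^2
= 10.344


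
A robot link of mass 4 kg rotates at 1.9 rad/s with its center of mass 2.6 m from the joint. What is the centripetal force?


F = m * omega^2 * r
= 4 * 1.9^2 * 2.6
= 4 * 3.61 * 2.6
= 37.544 N


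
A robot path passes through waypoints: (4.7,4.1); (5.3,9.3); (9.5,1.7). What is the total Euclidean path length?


Segment lengths:
  seg1 = sqrt((0.6)^2 + (5.2)^2) = 5.2345
  seg2 = sqrt((4.2)^2 + (-7.6)^2) = 8.6833
Total = 13.9178


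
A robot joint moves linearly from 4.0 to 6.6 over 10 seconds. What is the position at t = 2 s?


s = t/T = 2/10 = 0.2
p(t) = p0 + (pf-p0)*s
= 4.0 + (6.6 - 4.0) * 0.2
= 4.52


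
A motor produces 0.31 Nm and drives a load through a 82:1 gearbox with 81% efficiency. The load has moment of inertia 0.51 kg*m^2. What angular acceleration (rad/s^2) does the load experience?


tau_out = tau_motor * N * eta
= 0.31 * 82 * 0.81 = 20.5902 Nm
alpha = tau_out / I = 20.5902 / 0.51
= 40.3729 rad/s^2


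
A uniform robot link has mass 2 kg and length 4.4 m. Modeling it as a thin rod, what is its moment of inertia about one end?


I = (1/3) * m * L^2
= (1/3) * 2 * 4.4^2
= 0.333333 * 2 * 19.36
= 12.9067 kg*m^2


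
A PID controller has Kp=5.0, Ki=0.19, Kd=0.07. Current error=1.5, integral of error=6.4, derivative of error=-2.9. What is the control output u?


u = Kp*e + Ki*int(e) + Kd*de/dt
= 5.0*1.5 + 0.19*6.4 + 0.07*(-2.9)
= 7.5 + 1.216 + -0.203
= 8.513


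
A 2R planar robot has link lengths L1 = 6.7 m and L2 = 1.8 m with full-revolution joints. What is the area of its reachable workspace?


r_max = L1 + L2 = 8.5 m
r_min = |L1 - L2| = 4.9 m
Area = pi*(r_max^2 - r_min^2)
= pi*(72.25 - 24.01)
= pi * 48.24
= 151.5504 m^2


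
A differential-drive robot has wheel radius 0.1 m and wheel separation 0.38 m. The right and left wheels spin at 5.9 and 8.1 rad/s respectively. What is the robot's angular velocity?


vR = r*wR = 0.1*5.9 = 0.59 m/s
vL = r*wL = 0.1*8.1 = 0.81 m/s
v = (vR+vL)/2 = 0.7 m/s
omega = (vR-vL)/L = -0.5789 rad/s
angular velocity = -0.5789 rad/s


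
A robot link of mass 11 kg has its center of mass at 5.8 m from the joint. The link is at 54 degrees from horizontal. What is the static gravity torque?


tau = m*g*L*cos(angle)
= 11 * 9.81 * 5.8 * cos(54 deg)
= 11 * 9.81 * 5.8 * 0.5878
= 367.8819 Nm


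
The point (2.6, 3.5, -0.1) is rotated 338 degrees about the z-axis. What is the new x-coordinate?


Rotation about z-axis: x' = x*cos(theta) - y*sin(theta)
= 2.6 * 0.9272 - 3.5 * -0.3746
= 3.7218


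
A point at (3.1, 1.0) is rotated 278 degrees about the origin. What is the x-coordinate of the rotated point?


x' = x*cos(theta) - y*sin(theta)
cos(278 deg) = 0.1392, sin(278 deg) = -0.9903
x' = 3.1 * 0.1392 - 1.0 * -0.9903
= 0.4314 - -0.9903
= 1.4217


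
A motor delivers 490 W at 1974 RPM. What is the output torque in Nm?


omega = 1974 * 2*pi/60 = 206.7168 rad/s
tau = P / omega = 490 / 206.7168
= 2.3704 Nm


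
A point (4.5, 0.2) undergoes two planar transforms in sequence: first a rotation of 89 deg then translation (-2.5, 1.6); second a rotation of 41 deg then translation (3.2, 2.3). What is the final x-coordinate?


After transform 1:
x1 = cos(89)*4.5 - sin(89)*0.2 + -2.5 = -2.6214
y1 = sin(89)*4.5 + cos(89)*0.2 + 1.6 = 6.1028
After transform 2:
x2 = cos(41)*-2.6214 - sin(41)*6.1028 + 3.2
= -2.7822


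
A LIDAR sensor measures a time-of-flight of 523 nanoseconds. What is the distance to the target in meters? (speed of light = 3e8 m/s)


tof = 523 ns = 5.23e-07 s
dist = c * tof / 2
= 3e8 * 5.23e-07 / 2
= 78.45 m


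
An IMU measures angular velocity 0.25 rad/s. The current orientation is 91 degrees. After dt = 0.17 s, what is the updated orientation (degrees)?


delta_theta = w * dt = 0.25 * 0.17 = 0.0425 rad
= 2.4351 deg
theta_new = 91 + 2.4351 = 93.4351 deg


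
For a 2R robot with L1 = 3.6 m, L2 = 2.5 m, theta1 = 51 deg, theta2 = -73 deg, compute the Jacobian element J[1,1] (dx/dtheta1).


J[1,1] = -L1*sin(t1) - L2*sin(t1+t2)
= -3.6*sin(51) - 2.5*sin(-22)
= -1.8612


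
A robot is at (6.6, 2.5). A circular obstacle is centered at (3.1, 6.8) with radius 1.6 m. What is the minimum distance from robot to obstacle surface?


center_dist = sqrt((6.6-3.1)^2 + (2.5-6.8)^2)
= sqrt(12.25 + 18.49)
= 5.5444
min_dist = center_dist - radius = 5.5444 - 1.6 = 3.9444 m


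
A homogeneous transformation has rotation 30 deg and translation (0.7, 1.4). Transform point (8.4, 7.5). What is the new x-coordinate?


x' = cos(theta)*px - sin(theta)*py + tx
= 0.866*8.4 - 0.5*7.5 + 0.7
= 4.2246


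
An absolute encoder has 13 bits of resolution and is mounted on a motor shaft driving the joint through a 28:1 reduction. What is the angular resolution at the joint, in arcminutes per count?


counts = 2^13 = 8192
effective counts at joint = 8192 * 28 = 229376
resolution = 360*60 / 229376
= 0.0942 arcmin/count


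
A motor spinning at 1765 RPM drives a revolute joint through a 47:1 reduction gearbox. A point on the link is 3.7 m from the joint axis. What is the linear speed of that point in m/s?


omega_motor = 1765 * 2*pi/60 = 184.8304 rad/s
omega_joint = omega_motor / 47 = 3.9326 rad/s
v = omega_joint * r = 3.9326 * 3.7
= 14.5505 m/s


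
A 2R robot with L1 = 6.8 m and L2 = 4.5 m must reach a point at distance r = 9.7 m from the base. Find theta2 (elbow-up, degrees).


cos(theta2) = (r^2 - L1^2 - L2^2) / (2*L1*L2)
cos(theta2) = (94.09 - 46.24 - 20.25) / 61.2
cos(theta2) = 0.45098
theta2 = 63.1934 degrees


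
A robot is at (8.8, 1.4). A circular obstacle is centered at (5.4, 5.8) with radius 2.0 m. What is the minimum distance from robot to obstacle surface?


center_dist = sqrt((8.8-5.4)^2 + (1.4-5.8)^2)
= sqrt(11.56 + 19.36)
= 5.5606
min_dist = center_dist - radius = 5.5606 - 2.0 = 3.5606 m


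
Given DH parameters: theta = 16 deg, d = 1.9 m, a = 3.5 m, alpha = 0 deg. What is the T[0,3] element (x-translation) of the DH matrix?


T[0,3] = a * cos(theta)
= 3.5 * cos(16 deg)
= 3.5 * 0.9613
= 3.3644


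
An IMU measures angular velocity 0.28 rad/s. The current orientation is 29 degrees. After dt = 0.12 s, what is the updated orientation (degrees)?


delta_theta = w * dt = 0.28 * 0.12 = 0.0336 rad
= 1.9251 deg
theta_new = 29 + 1.9251 = 30.9251 deg


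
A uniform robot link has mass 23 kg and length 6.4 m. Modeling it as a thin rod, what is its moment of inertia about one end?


I = (1/3) * m * L^2
= (1/3) * 23 * 6.4^2
= 0.333333 * 23 * 40.96
= 314.0267 kg*m^2


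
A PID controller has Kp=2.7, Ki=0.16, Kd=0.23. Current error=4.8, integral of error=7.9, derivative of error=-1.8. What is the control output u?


u = Kp*e + Ki*int(e) + Kd*de/dt
= 2.7*4.8 + 0.16*7.9 + 0.23*(-1.8)
= 12.96 + 1.264 + -0.414
= 13.81


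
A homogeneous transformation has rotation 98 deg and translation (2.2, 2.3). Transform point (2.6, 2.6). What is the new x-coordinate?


x' = cos(theta)*px - sin(theta)*py + tx
= -0.1392*2.6 - 0.9903*2.6 + 2.2
= -0.7365


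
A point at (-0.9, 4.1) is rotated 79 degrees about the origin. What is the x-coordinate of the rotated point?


x' = x*cos(theta) - y*sin(theta)
cos(79 deg) = 0.1908, sin(79 deg) = 0.9816
x' = -0.9 * 0.1908 - 4.1 * 0.9816
= -0.1717 - 4.0247
= -4.1964


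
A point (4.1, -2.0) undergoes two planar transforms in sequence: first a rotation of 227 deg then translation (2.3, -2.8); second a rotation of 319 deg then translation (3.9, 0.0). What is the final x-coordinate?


After transform 1:
x1 = cos(227)*4.1 - sin(227)*-2.0 + 2.3 = -1.9589
y1 = sin(227)*4.1 + cos(227)*-2.0 + -2.8 = -4.4346
After transform 2:
x2 = cos(319)*-1.9589 - sin(319)*-4.4346 + 3.9
= -0.4877


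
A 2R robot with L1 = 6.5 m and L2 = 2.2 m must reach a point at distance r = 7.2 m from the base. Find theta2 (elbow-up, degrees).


cos(theta2) = (r^2 - L1^2 - L2^2) / (2*L1*L2)
cos(theta2) = (51.84 - 42.25 - 4.84) / 28.6
cos(theta2) = 0.166084
theta2 = 80.4398 degrees


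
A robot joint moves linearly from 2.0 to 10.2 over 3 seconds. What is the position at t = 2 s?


s = t/T = 2/3 = 0.6667
p(t) = p0 + (pf-p0)*s
= 2.0 + (10.2 - 2.0) * 0.6667
= 7.4667


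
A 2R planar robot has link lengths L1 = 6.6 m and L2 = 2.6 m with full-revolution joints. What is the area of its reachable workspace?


r_max = L1 + L2 = 9.2 m
r_min = |L1 - L2| = 4.0 m
Area = pi*(r_max^2 - r_min^2)
= pi*(84.64 - 16.0)
= pi * 68.64
= 215.6389 m^2


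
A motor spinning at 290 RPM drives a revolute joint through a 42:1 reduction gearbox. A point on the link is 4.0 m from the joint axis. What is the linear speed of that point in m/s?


omega_motor = 290 * 2*pi/60 = 30.3687 rad/s
omega_joint = omega_motor / 42 = 0.7231 rad/s
v = omega_joint * r = 0.7231 * 4.0
= 2.8923 m/s


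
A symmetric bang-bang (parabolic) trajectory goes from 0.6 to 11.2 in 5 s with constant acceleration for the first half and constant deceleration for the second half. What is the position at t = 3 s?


Symmetric rest-to-rest: each phase covers (pf-p0)/2 in time T/2. 0.5*a*(T/2)^2 = (pf-p0)/2 => a = 4*(pf-p0)/T^2
a = 4*(11.2-0.6)/5^2 = 1.696
t = 3 is in the deceleration phase (t > T/2).
p = pf - 0.5*a*(T-t)^2 = 11.2 - 0.5*1.696*2^2
= 7.808


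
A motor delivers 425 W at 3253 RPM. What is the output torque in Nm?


omega = 3253 * 2*pi/60 = 340.6534 rad/s
tau = P / omega = 425 / 340.6534
= 1.2476 Nm


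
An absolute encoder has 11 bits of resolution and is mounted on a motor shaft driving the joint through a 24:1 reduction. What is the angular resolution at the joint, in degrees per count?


counts = 2^11 = 2048
effective counts at joint = 2048 * 24 = 49152
resolution = 360 / 49152
= 0.0073 deg/count


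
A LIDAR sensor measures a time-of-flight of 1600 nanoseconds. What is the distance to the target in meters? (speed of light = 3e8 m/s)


tof = 1600 ns = 1.6e-06 s
dist = c * tof / 2
= 3e8 * 1.6e-06 / 2
= 240.0 m


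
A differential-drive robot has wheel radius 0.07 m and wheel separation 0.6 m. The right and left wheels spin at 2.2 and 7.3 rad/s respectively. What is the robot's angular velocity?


vR = r*wR = 0.07*2.2 = 0.154 m/s
vL = r*wL = 0.07*7.3 = 0.511 m/s
v = (vR+vL)/2 = 0.3325 m/s
omega = (vR-vL)/L = -0.595 rad/s
angular velocity = -0.595 rad/s


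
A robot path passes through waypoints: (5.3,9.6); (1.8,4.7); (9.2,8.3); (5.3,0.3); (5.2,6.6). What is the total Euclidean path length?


Segment lengths:
  seg1 = sqrt((-3.5)^2 + (-4.9)^2) = 6.0216
  seg2 = sqrt((7.4)^2 + (3.6)^2) = 8.2292
  seg3 = sqrt((-3.9)^2 + (-8.0)^2) = 8.9
  seg4 = sqrt((-0.1)^2 + (6.3)^2) = 6.3008
Total = 29.4516


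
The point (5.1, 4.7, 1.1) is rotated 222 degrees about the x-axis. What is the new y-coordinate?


Rotation about x-axis: y' = y*cos(theta) - z*sin(theta)
= 4.7 * -0.7431 - 1.1 * -0.6691
= -2.7567


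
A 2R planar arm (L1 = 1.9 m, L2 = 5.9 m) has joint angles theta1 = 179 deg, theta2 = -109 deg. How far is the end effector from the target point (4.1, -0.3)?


End effector via forward kinematics:
x = L1*cos(t1) + L2*cos(t1+t2) = 0.1182
y = L1*sin(t1) + L2*sin(t1+t2) = 5.5773
Distance to target:
d = sqrt((4.1 - 0.1182)^2 + (-0.3 - 5.5773)^2)
= sqrt(15.8547 + 34.5432)
= 7.0991 m


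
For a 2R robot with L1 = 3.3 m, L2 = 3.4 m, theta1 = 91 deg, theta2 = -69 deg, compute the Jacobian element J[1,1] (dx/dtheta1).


J[1,1] = -L1*sin(t1) - L2*sin(t1+t2)
= -3.3*sin(91) - 3.4*sin(22)
= -4.5732


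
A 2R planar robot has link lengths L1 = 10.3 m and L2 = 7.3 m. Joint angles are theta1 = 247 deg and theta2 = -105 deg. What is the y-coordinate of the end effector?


Convert angles to radians: theta1 = 4.311, theta2 = -1.8326
y = L1*sin(theta1) + L2*sin(theta1+theta2)
y = -9.4812 + 4.4943
y = -4.9869


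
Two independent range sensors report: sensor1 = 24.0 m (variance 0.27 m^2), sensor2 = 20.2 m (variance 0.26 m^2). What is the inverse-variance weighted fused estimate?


w1 = (1/var1) / (1/var1 + 1/var2)
   = 3.7037 / (3.7037 + 3.8462) = 0.4906
w2 = 1 - w1 = 0.5094
fused = w1*s1 + w2*s2 = 11.7736 + 10.2906
= 22.0642 m


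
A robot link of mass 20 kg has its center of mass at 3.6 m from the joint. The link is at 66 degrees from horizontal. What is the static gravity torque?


tau = m*g*L*cos(angle)
= 20 * 9.81 * 3.6 * cos(66 deg)
= 20 * 9.81 * 3.6 * 0.4067
= 287.2862 Nm


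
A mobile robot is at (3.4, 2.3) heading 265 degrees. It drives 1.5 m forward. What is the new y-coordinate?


y_new = y0 + d*sin(theta)
= 2.3 + 1.5*sin(265)
= 2.3 + -1.4943
= 0.8057


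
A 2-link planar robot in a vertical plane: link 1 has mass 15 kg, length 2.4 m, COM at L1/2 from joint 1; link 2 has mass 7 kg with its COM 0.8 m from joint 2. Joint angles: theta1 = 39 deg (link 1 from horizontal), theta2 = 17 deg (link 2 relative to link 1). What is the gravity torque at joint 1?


Horizontal distance from joint 1 to link-1 COM:
  x_c1 = (L1/2)*cos(t1) = 1.2 * 0.7771 = 0.9326 m
Horizontal distance from joint 1 to link-2 COM:
  x_c2 = L1*cos(t1) + Lc2*cos(t1+t2)
       = 2.4*0.7771 + 0.8*0.5592 = 2.3125 m
tau1 = m1*g*x_c1 + m2*g*x_c2
     = 15*9.81*0.9326 + 7*9.81*2.3125
     = 137.2284 + 158.7997
     = 296.0281 Nm


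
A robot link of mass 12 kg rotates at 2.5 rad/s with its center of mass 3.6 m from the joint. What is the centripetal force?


F = m * omega^2 * r
= 12 * 2.5^2 * 3.6
= 12 * 6.25 * 3.6
= 270.0 N


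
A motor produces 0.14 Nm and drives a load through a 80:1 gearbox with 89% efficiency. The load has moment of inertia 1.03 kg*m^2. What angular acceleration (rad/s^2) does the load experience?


tau_out = tau_motor * N * eta
= 0.14 * 80 * 0.89 = 9.968 Nm
alpha = tau_out / I = 9.968 / 1.03
= 9.6777 rad/s^2


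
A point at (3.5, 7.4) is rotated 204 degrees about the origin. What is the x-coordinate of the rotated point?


x' = x*cos(theta) - y*sin(theta)
cos(204 deg) = -0.9135, sin(204 deg) = -0.4067
x' = 3.5 * -0.9135 - 7.4 * -0.4067
= -3.1974 - -3.0099
= -0.1876


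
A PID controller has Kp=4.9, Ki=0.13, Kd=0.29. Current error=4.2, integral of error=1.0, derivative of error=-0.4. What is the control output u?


u = Kp*e + Ki*int(e) + Kd*de/dt
= 4.9*4.2 + 0.13*1.0 + 0.29*(-0.4)
= 20.58 + 0.13 + -0.116
= 20.594


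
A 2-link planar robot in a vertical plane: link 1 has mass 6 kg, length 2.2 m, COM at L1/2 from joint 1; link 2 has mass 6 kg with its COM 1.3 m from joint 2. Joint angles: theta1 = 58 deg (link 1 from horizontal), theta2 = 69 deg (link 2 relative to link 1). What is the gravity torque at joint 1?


Horizontal distance from joint 1 to link-1 COM:
  x_c1 = (L1/2)*cos(t1) = 1.1 * 0.5299 = 0.5829 m
Horizontal distance from joint 1 to link-2 COM:
  x_c2 = L1*cos(t1) + Lc2*cos(t1+t2)
       = 2.2*0.5299 + 1.3*-0.6018 = 0.3835 m
tau1 = m1*g*x_c1 + m2*g*x_c2
     = 6*9.81*0.5829 + 6*9.81*0.3835
     = 34.3102 + 22.5706
     = 56.8808 Nm


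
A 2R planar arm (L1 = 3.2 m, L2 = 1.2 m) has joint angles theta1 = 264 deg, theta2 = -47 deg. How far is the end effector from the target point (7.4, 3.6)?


End effector via forward kinematics:
x = L1*cos(t1) + L2*cos(t1+t2) = -1.2929
y = L1*sin(t1) + L2*sin(t1+t2) = -3.9046
Distance to target:
d = sqrt((7.4 - -1.2929)^2 + (3.6 - -3.9046)^2)
= sqrt(75.5657 + 56.3197)
= 11.4841 m


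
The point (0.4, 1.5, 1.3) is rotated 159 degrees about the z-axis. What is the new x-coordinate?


Rotation about z-axis: x' = x*cos(theta) - y*sin(theta)
= 0.4 * -0.9336 - 1.5 * 0.3584
= -0.911


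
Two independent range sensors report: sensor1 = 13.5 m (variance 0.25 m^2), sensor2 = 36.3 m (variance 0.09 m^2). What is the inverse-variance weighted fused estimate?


w1 = (1/var1) / (1/var1 + 1/var2)
   = 4.0 / (4.0 + 11.1111) = 0.2647
w2 = 1 - w1 = 0.7353
fused = w1*s1 + w2*s2 = 3.5735 + 26.6912
= 30.2647 m


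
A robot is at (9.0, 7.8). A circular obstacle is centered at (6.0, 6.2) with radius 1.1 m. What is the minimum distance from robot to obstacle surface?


center_dist = sqrt((9.0-6.0)^2 + (7.8-6.2)^2)
= sqrt(9.0 + 2.56)
= 3.4
min_dist = center_dist - radius = 3.4 - 1.1 = 2.3 m


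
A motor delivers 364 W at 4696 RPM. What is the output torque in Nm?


omega = 4696 * 2*pi/60 = 491.764 rad/s
tau = P / omega = 364 / 491.764
= 0.7402 Nm


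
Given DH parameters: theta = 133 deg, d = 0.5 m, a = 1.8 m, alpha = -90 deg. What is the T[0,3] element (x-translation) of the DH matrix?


T[0,3] = a * cos(theta)
= 1.8 * cos(133 deg)
= 1.8 * -0.682
= -1.2276


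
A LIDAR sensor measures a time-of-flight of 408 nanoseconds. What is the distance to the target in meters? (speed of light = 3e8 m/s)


tof = 408 ns = 4.08e-07 s
dist = c * tof / 2
= 3e8 * 4.08e-07 / 2
= 61.2 m


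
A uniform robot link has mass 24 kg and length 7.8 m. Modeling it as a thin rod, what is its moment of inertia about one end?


I = (1/3) * m * L^2
= (1/3) * 24 * 7.8^2
= 0.333333 * 24 * 60.84
= 486.72 kg*m^2


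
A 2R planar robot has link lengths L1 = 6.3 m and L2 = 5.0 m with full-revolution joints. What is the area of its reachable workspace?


r_max = L1 + L2 = 11.3 m
r_min = |L1 - L2| = 1.3 m
Area = pi*(r_max^2 - r_min^2)
= pi*(127.69 - 1.69)
= pi * 126.0
= 395.8407 m^2


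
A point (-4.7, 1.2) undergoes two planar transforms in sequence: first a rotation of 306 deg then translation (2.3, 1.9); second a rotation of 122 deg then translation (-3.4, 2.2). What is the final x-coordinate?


After transform 1:
x1 = cos(306)*-4.7 - sin(306)*1.2 + 2.3 = 0.5082
y1 = sin(306)*-4.7 + cos(306)*1.2 + 1.9 = 6.4077
After transform 2:
x2 = cos(122)*0.5082 - sin(122)*6.4077 + -3.4
= -9.1034


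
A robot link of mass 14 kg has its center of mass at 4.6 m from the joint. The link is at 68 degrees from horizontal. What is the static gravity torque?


tau = m*g*L*cos(angle)
= 14 * 9.81 * 4.6 * cos(68 deg)
= 14 * 9.81 * 4.6 * 0.3746
= 236.663 Nm


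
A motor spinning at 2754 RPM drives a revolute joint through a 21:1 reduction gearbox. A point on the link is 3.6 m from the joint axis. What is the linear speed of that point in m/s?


omega_motor = 2754 * 2*pi/60 = 288.3982 rad/s
omega_joint = omega_motor / 21 = 13.7332 rad/s
v = omega_joint * r = 13.7332 * 3.6
= 49.4397 m/s


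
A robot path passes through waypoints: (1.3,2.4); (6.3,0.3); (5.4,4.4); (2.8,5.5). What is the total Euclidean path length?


Segment lengths:
  seg1 = sqrt((5.0)^2 + (-2.1)^2) = 5.4231
  seg2 = sqrt((-0.9)^2 + (4.1)^2) = 4.1976
  seg3 = sqrt((-2.6)^2 + (1.1)^2) = 2.8231
Total = 12.4438


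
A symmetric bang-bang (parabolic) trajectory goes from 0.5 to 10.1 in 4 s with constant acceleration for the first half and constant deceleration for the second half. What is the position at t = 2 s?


Symmetric rest-to-rest: each phase covers (pf-p0)/2 in time T/2. 0.5*a*(T/2)^2 = (pf-p0)/2 => a = 4*(pf-p0)/T^2
a = 4*(10.1-0.5)/4^2 = 2.4
t = 2 is in the acceleration phase (t <= T/2).
p = p0 + 0.5*a*t^2 = 0.5 + 0.5*2.4*2^2
= 5.3


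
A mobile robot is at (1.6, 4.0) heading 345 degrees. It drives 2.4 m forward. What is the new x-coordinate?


x_new = x0 + d*cos(theta)
= 1.6 + 2.4*cos(345)
= 1.6 + 2.3182
= 3.9182


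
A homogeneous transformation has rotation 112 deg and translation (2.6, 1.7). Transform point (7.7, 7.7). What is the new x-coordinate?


x' = cos(theta)*px - sin(theta)*py + tx
= -0.3746*7.7 - 0.9272*7.7 + 2.6
= -7.4238


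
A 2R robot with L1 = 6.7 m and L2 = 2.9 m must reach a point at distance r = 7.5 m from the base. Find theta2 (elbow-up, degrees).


cos(theta2) = (r^2 - L1^2 - L2^2) / (2*L1*L2)
cos(theta2) = (56.25 - 44.89 - 8.41) / 38.86
cos(theta2) = 0.075914
theta2 = 85.6463 degrees


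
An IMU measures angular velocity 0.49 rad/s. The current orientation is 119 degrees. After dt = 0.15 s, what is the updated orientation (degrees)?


delta_theta = w * dt = 0.49 * 0.15 = 0.0735 rad
= 4.2112 deg
theta_new = 119 + 4.2112 = 123.2112 deg


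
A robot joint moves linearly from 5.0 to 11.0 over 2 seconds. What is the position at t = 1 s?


s = t/T = 1/2 = 0.5
p(t) = p0 + (pf-p0)*s
= 5.0 + (11.0 - 5.0) * 0.5
= 8.0


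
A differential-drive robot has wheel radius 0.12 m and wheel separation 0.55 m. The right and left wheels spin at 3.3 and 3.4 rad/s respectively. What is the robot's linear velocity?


vR = r*wR = 0.12*3.3 = 0.396 m/s
vL = r*wL = 0.12*3.4 = 0.408 m/s
v = (vR+vL)/2 = 0.402 m/s
omega = (vR-vL)/L = -0.0218 rad/s
linear velocity = 0.402 m/s


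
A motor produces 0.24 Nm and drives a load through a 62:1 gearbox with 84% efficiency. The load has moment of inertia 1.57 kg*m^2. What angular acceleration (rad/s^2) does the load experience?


tau_out = tau_motor * N * eta
= 0.24 * 62 * 0.84 = 12.4992 Nm
alpha = tau_out / I = 12.4992 / 1.57
= 7.9613 rad/s^2


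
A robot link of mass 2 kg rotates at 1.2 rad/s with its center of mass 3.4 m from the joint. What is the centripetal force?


F = m * omega^2 * r
= 2 * 1.2^2 * 3.4
= 2 * 1.44 * 3.4
= 9.792 N


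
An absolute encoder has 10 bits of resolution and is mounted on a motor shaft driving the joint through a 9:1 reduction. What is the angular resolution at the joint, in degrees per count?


counts = 2^10 = 1024
effective counts at joint = 1024 * 9 = 9216
resolution = 360 / 9216
= 0.0391 deg/count


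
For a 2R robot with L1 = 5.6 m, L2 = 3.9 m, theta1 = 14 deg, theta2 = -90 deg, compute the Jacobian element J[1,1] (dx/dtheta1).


J[1,1] = -L1*sin(t1) - L2*sin(t1+t2)
= -5.6*sin(14) - 3.9*sin(-76)
= 2.4294


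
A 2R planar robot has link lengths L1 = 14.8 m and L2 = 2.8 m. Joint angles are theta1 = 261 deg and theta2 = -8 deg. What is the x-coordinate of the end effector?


Convert angles to radians: theta1 = 4.5553, theta2 = -0.1396
x = L1*cos(theta1) + L2*cos(theta1+theta2)
x = -2.3152 + -0.8186
x = -3.1339


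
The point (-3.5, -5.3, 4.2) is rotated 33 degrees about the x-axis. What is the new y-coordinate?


Rotation about x-axis: y' = y*cos(theta) - z*sin(theta)
= -5.3 * 0.8387 - 4.2 * 0.5446
= -6.7324


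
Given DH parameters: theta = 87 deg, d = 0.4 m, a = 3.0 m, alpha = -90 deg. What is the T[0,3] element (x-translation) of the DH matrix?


T[0,3] = a * cos(theta)
= 3.0 * cos(87 deg)
= 3.0 * 0.0523
= 0.157


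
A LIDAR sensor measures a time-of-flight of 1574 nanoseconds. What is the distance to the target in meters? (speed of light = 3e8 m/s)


tof = 1574 ns = 1.574e-06 s
dist = c * tof / 2
= 3e8 * 1.574e-06 / 2
= 236.1 m


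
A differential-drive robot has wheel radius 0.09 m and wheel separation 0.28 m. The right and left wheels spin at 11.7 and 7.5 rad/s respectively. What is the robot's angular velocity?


vR = r*wR = 0.09*11.7 = 1.053 m/s
vL = r*wL = 0.09*7.5 = 0.675 m/s
v = (vR+vL)/2 = 0.864 m/s
omega = (vR-vL)/L = 1.35 rad/s
angular velocity = 1.35 rad/s


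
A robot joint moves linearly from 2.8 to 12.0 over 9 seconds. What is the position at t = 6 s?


s = t/T = 6/9 = 0.6667
p(t) = p0 + (pf-p0)*s
= 2.8 + (12.0 - 2.8) * 0.6667
= 8.9333


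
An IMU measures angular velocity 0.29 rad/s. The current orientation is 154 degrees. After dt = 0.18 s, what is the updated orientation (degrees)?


delta_theta = w * dt = 0.29 * 0.18 = 0.0522 rad
= 2.9908 deg
theta_new = 154 + 2.9908 = 156.9908 deg


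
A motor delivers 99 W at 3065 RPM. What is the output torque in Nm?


omega = 3065 * 2*pi/60 = 320.966 rad/s
tau = P / omega = 99 / 320.966
= 0.3084 Nm


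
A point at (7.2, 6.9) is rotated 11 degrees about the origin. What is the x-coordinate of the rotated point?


x' = x*cos(theta) - y*sin(theta)
cos(11 deg) = 0.9816, sin(11 deg) = 0.1908
x' = 7.2 * 0.9816 - 6.9 * 0.1908
= 7.0677 - 1.3166
= 5.7511


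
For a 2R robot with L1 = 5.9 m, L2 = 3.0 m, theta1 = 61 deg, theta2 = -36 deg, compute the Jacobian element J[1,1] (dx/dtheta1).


J[1,1] = -L1*sin(t1) - L2*sin(t1+t2)
= -5.9*sin(61) - 3.0*sin(25)
= -6.4281


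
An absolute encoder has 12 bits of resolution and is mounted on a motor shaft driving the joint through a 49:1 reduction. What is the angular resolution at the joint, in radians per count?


counts = 2^12 = 4096
effective counts at joint = 4096 * 49 = 200704
resolution = 2*pi / 200704
= 3.1306e-05 rad/count


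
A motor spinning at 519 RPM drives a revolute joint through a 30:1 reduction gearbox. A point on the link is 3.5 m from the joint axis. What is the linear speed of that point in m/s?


omega_motor = 519 * 2*pi/60 = 54.3496 rad/s
omega_joint = omega_motor / 30 = 1.8117 rad/s
v = omega_joint * r = 1.8117 * 3.5
= 6.3408 m/s


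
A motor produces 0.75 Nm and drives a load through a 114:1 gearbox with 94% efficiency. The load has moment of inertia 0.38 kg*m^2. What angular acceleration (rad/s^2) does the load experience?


tau_out = tau_motor * N * eta
= 0.75 * 114 * 0.94 = 80.37 Nm
alpha = tau_out / I = 80.37 / 0.38
= 211.5 rad/s^2


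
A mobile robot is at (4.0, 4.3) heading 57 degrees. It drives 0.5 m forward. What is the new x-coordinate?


x_new = x0 + d*cos(theta)
= 4.0 + 0.5*cos(57)
= 4.0 + 0.2723
= 4.2723


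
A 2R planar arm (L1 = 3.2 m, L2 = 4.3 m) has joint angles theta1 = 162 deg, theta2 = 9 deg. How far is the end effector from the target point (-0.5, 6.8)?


End effector via forward kinematics:
x = L1*cos(t1) + L2*cos(t1+t2) = -7.2904
y = L1*sin(t1) + L2*sin(t1+t2) = 1.6615
Distance to target:
d = sqrt((-0.5 - -7.2904)^2 + (6.8 - 1.6615)^2)
= sqrt(46.1101 + 26.404)
= 8.5155 m


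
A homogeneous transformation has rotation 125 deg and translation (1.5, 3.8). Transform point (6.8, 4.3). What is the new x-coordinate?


x' = cos(theta)*px - sin(theta)*py + tx
= -0.5736*6.8 - 0.8192*4.3 + 1.5
= -5.9227


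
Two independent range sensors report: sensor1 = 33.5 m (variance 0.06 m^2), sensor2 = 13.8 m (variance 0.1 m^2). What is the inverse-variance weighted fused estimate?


w1 = (1/var1) / (1/var1 + 1/var2)
   = 16.6667 / (16.6667 + 10.0) = 0.625
w2 = 1 - w1 = 0.375
fused = w1*s1 + w2*s2 = 20.9375 + 5.175
= 26.1125 m


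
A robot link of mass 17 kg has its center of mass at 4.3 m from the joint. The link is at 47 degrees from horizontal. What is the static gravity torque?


tau = m*g*L*cos(angle)
= 17 * 9.81 * 4.3 * cos(47 deg)
= 17 * 9.81 * 4.3 * 0.682
= 489.0685 Nm


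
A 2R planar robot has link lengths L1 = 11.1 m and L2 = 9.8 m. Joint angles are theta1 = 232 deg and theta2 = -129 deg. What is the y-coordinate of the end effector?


Convert angles to radians: theta1 = 4.0492, theta2 = -2.2515
y = L1*sin(theta1) + L2*sin(theta1+theta2)
y = -8.7469 + 9.5488
y = 0.8019


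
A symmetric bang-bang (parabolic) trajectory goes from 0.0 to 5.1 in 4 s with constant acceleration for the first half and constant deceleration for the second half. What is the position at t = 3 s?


Symmetric rest-to-rest: each phase covers (pf-p0)/2 in time T/2. 0.5*a*(T/2)^2 = (pf-p0)/2 => a = 4*(pf-p0)/T^2
a = 4*(5.1-0.0)/4^2 = 1.275
t = 3 is in the deceleration phase (t > T/2).
p = pf - 0.5*a*(T-t)^2 = 5.1 - 0.5*1.275*1^2
= 4.4625


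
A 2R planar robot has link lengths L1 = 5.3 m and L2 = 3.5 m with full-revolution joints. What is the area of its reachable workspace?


r_max = L1 + L2 = 8.8 m
r_min = |L1 - L2| = 1.8 m
Area = pi*(r_max^2 - r_min^2)
= pi*(77.44 - 3.24)
= pi * 74.2
= 233.1062 m^2


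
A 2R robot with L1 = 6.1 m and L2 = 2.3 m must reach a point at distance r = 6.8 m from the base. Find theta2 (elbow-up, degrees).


cos(theta2) = (r^2 - L1^2 - L2^2) / (2*L1*L2)
cos(theta2) = (46.24 - 37.21 - 5.29) / 28.06
cos(theta2) = 0.133286
theta2 = 82.3405 degrees


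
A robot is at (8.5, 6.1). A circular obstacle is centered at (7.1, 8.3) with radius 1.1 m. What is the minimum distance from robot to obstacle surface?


center_dist = sqrt((8.5-7.1)^2 + (6.1-8.3)^2)
= sqrt(1.96 + 4.84)
= 2.6077
min_dist = center_dist - radius = 2.6077 - 1.1 = 1.5077 m


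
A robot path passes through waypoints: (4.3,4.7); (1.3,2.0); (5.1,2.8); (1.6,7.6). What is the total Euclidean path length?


Segment lengths:
  seg1 = sqrt((-3.0)^2 + (-2.7)^2) = 4.0361
  seg2 = sqrt((3.8)^2 + (0.8)^2) = 3.8833
  seg3 = sqrt((-3.5)^2 + (4.8)^2) = 5.9405
Total = 13.8599


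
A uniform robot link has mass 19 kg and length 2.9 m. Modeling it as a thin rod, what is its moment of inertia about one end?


I = (1/3) * m * L^2
= (1/3) * 19 * 2.9^2
= 0.333333 * 19 * 8.41
= 53.2633 kg*m^2


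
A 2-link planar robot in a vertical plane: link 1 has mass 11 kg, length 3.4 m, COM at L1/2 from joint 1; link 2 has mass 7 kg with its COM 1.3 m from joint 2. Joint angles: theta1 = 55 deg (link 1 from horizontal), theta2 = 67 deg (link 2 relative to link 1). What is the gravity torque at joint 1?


Horizontal distance from joint 1 to link-1 COM:
  x_c1 = (L1/2)*cos(t1) = 1.7 * 0.5736 = 0.9751 m
Horizontal distance from joint 1 to link-2 COM:
  x_c2 = L1*cos(t1) + Lc2*cos(t1+t2)
       = 3.4*0.5736 + 1.3*-0.5299 = 1.2613 m
tau1 = m1*g*x_c1 + m2*g*x_c2
     = 11*9.81*0.9751 + 7*9.81*1.2613
     = 105.2209 + 86.6111
     = 191.8319 Nm


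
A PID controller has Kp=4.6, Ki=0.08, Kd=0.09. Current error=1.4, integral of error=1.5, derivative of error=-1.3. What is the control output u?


u = Kp*e + Ki*int(e) + Kd*de/dt
= 4.6*1.4 + 0.08*1.5 + 0.09*(-1.3)
= 6.44 + 0.12 + -0.117
= 6.443


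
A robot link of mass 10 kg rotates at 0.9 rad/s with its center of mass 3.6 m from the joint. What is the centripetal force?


F = m * omega^2 * r
= 10 * 0.9^2 * 3.6
= 10 * 0.81 * 3.6
= 29.16 N


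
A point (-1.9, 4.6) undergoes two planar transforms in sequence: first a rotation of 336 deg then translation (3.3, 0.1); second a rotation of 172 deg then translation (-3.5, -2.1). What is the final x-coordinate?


After transform 1:
x1 = cos(336)*-1.9 - sin(336)*4.6 + 3.3 = 3.4353
y1 = sin(336)*-1.9 + cos(336)*4.6 + 0.1 = 5.0751
After transform 2:
x2 = cos(172)*3.4353 - sin(172)*5.0751 + -3.5
= -7.6081


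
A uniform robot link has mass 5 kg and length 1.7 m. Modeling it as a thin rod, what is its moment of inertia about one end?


I = (1/3) * m * L^2
= (1/3) * 5 * 1.7^2
= 0.333333 * 5 * 2.89
= 4.8167 kg*m^2


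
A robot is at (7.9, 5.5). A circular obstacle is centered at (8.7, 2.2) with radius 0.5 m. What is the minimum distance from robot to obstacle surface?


center_dist = sqrt((7.9-8.7)^2 + (5.5-2.2)^2)
= sqrt(0.64 + 10.89)
= 3.3956
min_dist = center_dist - radius = 3.3956 - 0.5 = 2.8956 m


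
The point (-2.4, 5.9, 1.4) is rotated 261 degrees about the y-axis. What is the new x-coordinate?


Rotation about y-axis: x' = x*cos(theta) + z*sin(theta)
= -2.4 * -0.1564 + 1.4 * -0.9877
= -1.0073


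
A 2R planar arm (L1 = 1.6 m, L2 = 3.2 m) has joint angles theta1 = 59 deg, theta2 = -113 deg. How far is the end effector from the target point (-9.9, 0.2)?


End effector via forward kinematics:
x = L1*cos(t1) + L2*cos(t1+t2) = 2.705
y = L1*sin(t1) + L2*sin(t1+t2) = -1.2174
Distance to target:
d = sqrt((-9.9 - 2.705)^2 + (0.2 - -1.2174)^2)
= sqrt(158.8854 + 2.009)
= 12.6844 m


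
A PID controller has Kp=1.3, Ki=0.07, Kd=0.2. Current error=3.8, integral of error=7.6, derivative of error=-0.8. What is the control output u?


u = Kp*e + Ki*int(e) + Kd*de/dt
= 1.3*3.8 + 0.07*7.6 + 0.2*(-0.8)
= 4.94 + 0.532 + -0.16
= 5.312


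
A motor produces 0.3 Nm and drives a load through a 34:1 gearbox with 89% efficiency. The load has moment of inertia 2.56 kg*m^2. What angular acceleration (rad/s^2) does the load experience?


tau_out = tau_motor * N * eta
= 0.3 * 34 * 0.89 = 9.078 Nm
alpha = tau_out / I = 9.078 / 2.56
= 3.5461 rad/s^2


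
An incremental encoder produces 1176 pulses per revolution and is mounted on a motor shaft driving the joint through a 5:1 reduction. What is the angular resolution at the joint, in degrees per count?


counts per rev = 1176
effective counts at joint = 1176 * 5 = 5880
resolution = 360 / 5880
= 0.0612 deg/count


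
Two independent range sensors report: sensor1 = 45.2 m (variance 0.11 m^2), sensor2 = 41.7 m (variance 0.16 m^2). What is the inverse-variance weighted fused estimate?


w1 = (1/var1) / (1/var1 + 1/var2)
   = 9.0909 / (9.0909 + 6.25) = 0.5926
w2 = 1 - w1 = 0.4074
fused = w1*s1 + w2*s2 = 26.7852 + 16.9889
= 43.7741 m


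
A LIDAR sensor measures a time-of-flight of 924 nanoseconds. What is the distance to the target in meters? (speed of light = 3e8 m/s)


tof = 924 ns = 9.24e-07 s
dist = c * tof / 2
= 3e8 * 9.24e-07 / 2
= 138.6 m


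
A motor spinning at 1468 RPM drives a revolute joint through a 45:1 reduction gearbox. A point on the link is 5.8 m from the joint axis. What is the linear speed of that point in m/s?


omega_motor = 1468 * 2*pi/60 = 153.7286 rad/s
omega_joint = omega_motor / 45 = 3.4162 rad/s
v = omega_joint * r = 3.4162 * 5.8
= 19.8139 m/s


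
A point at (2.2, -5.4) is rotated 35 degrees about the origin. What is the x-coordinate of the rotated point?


x' = x*cos(theta) - y*sin(theta)
cos(35 deg) = 0.8192, sin(35 deg) = 0.5736
x' = 2.2 * 0.8192 - -5.4 * 0.5736
= 1.8021 - -3.0973
= 4.8994


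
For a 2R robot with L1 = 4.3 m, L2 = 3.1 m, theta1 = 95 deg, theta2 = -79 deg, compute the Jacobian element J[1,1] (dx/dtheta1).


J[1,1] = -L1*sin(t1) - L2*sin(t1+t2)
= -4.3*sin(95) - 3.1*sin(16)
= -5.1381


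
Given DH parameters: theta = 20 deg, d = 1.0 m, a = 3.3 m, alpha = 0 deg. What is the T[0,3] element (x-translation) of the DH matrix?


T[0,3] = a * cos(theta)
= 3.3 * cos(20 deg)
= 3.3 * 0.9397
= 3.101


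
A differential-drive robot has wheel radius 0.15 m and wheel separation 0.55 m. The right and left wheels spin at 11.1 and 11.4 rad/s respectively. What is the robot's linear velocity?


vR = r*wR = 0.15*11.1 = 1.665 m/s
vL = r*wL = 0.15*11.4 = 1.71 m/s
v = (vR+vL)/2 = 1.6875 m/s
omega = (vR-vL)/L = -0.0818 rad/s
linear velocity = 1.6875 m/s


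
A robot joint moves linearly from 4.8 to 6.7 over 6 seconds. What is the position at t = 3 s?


s = t/T = 3/6 = 0.5
p(t) = p0 + (pf-p0)*s
= 4.8 + (6.7 - 4.8) * 0.5
= 5.75


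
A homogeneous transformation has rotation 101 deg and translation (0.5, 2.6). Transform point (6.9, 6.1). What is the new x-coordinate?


x' = cos(theta)*px - sin(theta)*py + tx
= -0.1908*6.9 - 0.9816*6.1 + 0.5
= -6.8045


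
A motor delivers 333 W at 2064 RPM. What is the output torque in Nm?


omega = 2064 * 2*pi/60 = 216.1416 rad/s
tau = P / omega = 333 / 216.1416
= 1.5407 Nm


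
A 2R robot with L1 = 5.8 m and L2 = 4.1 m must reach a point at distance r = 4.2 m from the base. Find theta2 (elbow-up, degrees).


cos(theta2) = (r^2 - L1^2 - L2^2) / (2*L1*L2)
cos(theta2) = (17.64 - 33.64 - 16.81) / 47.56
cos(theta2) = -0.689865
theta2 = 133.6195 degrees


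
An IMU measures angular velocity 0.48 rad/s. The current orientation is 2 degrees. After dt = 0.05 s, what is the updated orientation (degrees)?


delta_theta = w * dt = 0.48 * 0.05 = 0.024 rad
= 1.3751 deg
theta_new = 2 + 1.3751 = 3.3751 deg


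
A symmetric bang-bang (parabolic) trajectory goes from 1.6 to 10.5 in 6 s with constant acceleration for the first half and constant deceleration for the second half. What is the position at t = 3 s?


Symmetric rest-to-rest: each phase covers (pf-p0)/2 in time T/2. 0.5*a*(T/2)^2 = (pf-p0)/2 => a = 4*(pf-p0)/T^2
a = 4*(10.5-1.6)/6^2 = 0.9889
t = 3 is in the acceleration phase (t <= T/2).
p = p0 + 0.5*a*t^2 = 1.6 + 0.5*0.9889*3^2
= 6.05


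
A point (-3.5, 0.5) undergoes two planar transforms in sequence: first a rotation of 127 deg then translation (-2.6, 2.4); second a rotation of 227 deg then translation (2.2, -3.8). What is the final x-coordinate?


After transform 1:
x1 = cos(127)*-3.5 - sin(127)*0.5 + -2.6 = -0.893
y1 = sin(127)*-3.5 + cos(127)*0.5 + 2.4 = -0.6961
After transform 2:
x2 = cos(227)*-0.893 - sin(227)*-0.6961 + 2.2
= 2.2999


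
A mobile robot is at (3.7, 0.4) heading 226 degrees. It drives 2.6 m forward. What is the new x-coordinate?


x_new = x0 + d*cos(theta)
= 3.7 + 2.6*cos(226)
= 3.7 + -1.8061
= 1.8939


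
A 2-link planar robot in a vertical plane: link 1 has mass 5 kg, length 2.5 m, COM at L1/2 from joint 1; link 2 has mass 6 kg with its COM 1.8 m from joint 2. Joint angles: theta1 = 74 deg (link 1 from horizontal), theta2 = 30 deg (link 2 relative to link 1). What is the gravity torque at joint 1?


Horizontal distance from joint 1 to link-1 COM:
  x_c1 = (L1/2)*cos(t1) = 1.25 * 0.2756 = 0.3445 m
Horizontal distance from joint 1 to link-2 COM:
  x_c2 = L1*cos(t1) + Lc2*cos(t1+t2)
       = 2.5*0.2756 + 1.8*-0.2419 = 0.2536 m
tau1 = m1*g*x_c1 + m2*g*x_c2
     = 5*9.81*0.3445 + 6*9.81*0.2536
     = 16.9 + 14.9289
     = 31.8289 Nm


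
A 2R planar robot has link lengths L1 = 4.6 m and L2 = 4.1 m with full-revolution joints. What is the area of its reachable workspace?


r_max = L1 + L2 = 8.7 m
r_min = |L1 - L2| = 0.5 m
Area = pi*(r_max^2 - r_min^2)
= pi*(75.69 - 0.25)
= pi * 75.44
= 237.0017 m^2
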